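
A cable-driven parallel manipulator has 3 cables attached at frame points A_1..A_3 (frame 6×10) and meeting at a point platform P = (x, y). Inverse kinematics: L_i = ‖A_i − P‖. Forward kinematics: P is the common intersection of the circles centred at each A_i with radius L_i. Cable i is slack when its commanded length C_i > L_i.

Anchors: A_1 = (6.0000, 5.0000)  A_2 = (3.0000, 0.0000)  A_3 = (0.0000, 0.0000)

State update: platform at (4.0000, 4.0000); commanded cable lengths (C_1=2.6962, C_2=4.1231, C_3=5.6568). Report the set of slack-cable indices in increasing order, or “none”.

1

cable 1: L_1 = ‖A_1−P‖ = 2.2361;  C_1 = 2.6962 → slack
cable 2: L_2 = ‖A_2−P‖ = 4.1231;  C_2 = 4.1231 → taut
cable 3: L_3 = ‖A_3−P‖ = 5.6569;  C_3 = 5.6568 → taut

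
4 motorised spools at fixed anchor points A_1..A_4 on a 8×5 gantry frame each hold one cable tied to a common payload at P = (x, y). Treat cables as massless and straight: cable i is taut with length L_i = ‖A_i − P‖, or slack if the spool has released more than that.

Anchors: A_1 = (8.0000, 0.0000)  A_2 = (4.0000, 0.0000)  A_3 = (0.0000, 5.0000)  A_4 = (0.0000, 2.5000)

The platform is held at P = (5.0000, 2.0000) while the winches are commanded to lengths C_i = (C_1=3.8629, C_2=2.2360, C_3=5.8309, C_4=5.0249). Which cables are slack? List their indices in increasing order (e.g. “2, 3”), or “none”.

cable 1: L_1 = ‖A_1−P‖ = 3.6056;  C_1 = 3.8629 → slack
cable 2: L_2 = ‖A_2−P‖ = 2.2361;  C_2 = 2.2360 → taut
cable 3: L_3 = ‖A_3−P‖ = 5.8310;  C_3 = 5.8309 → taut
cable 4: L_4 = ‖A_4−P‖ = 5.0249;  C_4 = 5.0249 → taut

1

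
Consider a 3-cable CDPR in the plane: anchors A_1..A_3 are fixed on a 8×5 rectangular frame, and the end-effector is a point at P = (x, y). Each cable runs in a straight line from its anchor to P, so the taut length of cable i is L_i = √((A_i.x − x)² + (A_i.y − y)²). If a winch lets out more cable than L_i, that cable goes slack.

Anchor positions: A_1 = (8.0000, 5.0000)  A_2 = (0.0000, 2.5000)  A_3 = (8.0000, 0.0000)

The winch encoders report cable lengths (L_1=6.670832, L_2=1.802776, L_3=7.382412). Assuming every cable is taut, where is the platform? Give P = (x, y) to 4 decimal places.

each cable: (A_i−P)·(A_i−P) = L_i²; let k_i = ‖A_i‖²−L_i²
k_1 = 64.0000+25.0000−44.5000 = 44.5000
row 1: 16.0000x + 5.0000y = 41.5000  (k_2=3.0000)
row 2: 0.0000x + 10.0000y = 35.0000  (k_3=9.5000)
Cramer on rows 1–2 → x = 1.5000, y = 3.5000

(1.5000, 3.5000)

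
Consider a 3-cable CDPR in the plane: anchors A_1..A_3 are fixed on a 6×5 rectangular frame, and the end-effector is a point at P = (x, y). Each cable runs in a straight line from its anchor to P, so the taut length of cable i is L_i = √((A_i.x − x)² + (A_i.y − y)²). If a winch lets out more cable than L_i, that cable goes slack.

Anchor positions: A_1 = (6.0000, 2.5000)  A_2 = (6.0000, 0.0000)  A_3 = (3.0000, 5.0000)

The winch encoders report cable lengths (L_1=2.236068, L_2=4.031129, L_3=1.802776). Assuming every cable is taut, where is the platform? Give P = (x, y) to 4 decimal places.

circle eqns → linear via eq_j − eq_1; set q_j = A_j·A_j − L_j²
q_1 = 36.0000+6.2500−5.0000 = 37.2500
0.0000·x + 5.0000·y = q_1−q_2 = 17.5000
6.0000·x − 5.0000·y = q_1−q_3 = 6.5000
solve first two rows → x=4.0000, y=3.5000

(4.0000, 3.5000)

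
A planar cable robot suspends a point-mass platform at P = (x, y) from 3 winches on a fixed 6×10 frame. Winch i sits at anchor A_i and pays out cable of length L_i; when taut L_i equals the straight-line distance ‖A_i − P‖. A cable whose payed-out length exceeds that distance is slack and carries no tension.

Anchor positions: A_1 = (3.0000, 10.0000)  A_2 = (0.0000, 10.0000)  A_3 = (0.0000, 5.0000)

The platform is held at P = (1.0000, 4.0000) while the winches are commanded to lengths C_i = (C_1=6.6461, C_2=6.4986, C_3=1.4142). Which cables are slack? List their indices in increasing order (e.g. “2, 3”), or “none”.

cable 1: √((2.0000)²+(6.0000)²)=6.3246, C_1=6.6461: slack
cable 2: √((-1.0000)²+(6.0000)²)=6.0828, C_2=6.4986: slack
cable 3: √((-1.0000)²+(1.0000)²)=1.4142, C_3=1.4142: taut

1, 2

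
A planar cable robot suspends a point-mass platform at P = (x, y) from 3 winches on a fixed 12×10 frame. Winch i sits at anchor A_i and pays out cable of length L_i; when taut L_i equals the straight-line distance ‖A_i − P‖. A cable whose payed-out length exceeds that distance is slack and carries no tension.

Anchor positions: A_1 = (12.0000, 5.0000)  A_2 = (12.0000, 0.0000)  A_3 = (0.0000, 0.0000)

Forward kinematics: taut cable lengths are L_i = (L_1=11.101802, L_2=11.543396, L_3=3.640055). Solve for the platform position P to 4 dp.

(1.0000, 3.5000)

expand ‖A_i−P‖²=L_i² and subtract eq 1 (c_i ≔ ‖A_i‖²−L_i²)
c_1 = 144.0000+25.0000−123.2500 = 45.7500
eq1−eq2 → [0.0000  10.0000]·P = 35.0000
eq1−eq3 → [24.0000  10.0000]·P = 59.0000
2×2 solve → P = (1.0000, 3.5000)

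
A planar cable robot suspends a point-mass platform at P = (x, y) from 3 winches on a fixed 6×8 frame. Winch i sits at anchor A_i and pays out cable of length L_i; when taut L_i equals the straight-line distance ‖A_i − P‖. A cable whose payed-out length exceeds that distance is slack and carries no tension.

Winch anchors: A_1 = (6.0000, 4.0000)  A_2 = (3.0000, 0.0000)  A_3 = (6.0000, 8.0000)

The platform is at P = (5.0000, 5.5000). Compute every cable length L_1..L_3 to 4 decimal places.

cable 1: Δx=1.0000, Δy=-1.5000; L_1 = √(Δx²+Δy²) = 1.8028
cable 2: Δx=-2.0000, Δy=-5.5000; L_2 = √(Δx²+Δy²) = 5.8523
cable 3: Δx=1.0000, Δy=2.5000; L_3 = √(Δx²+Δy²) = 2.6926

(1.8028, 5.8523, 2.6926)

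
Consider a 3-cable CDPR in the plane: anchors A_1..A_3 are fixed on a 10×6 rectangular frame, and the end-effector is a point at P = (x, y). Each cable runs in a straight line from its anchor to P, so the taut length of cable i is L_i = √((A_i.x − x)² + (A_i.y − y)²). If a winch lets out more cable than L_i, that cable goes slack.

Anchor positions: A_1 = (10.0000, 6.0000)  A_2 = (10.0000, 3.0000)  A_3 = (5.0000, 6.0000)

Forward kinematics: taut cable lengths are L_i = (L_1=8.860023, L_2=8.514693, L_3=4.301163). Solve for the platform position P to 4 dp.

expand ‖A_i−P‖²=L_i² and subtract eq 1 (k_i ≔ ‖A_i‖²−L_i²)
k_1 = 100.0000+36.0000−78.5000 = 57.5000
eq1−eq2 → [0.0000  6.0000]·P = 21.0000
eq1−eq3 → [10.0000  0.0000]·P = 15.0000
2×2 solve → P = (1.5000, 3.5000)

(1.5000, 3.5000)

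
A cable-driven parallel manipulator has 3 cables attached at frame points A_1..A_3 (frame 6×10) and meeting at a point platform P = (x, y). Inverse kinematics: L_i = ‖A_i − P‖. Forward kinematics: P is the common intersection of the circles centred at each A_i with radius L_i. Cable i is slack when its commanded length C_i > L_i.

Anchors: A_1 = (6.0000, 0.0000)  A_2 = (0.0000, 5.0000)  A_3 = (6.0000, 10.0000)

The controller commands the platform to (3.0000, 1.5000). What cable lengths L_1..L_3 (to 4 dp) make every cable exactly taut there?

L_1: Δ = A_1−P = (3.0000, -1.5000) → ‖Δ‖ = √11.2500 = 3.3541
L_2: Δ = A_2−P = (-3.0000, 3.5000) → ‖Δ‖ = √21.2500 = 4.6098
L_3: Δ = A_3−P = (3.0000, 8.5000) → ‖Δ‖ = √81.2500 = 9.0139

(3.3541, 4.6098, 9.0139)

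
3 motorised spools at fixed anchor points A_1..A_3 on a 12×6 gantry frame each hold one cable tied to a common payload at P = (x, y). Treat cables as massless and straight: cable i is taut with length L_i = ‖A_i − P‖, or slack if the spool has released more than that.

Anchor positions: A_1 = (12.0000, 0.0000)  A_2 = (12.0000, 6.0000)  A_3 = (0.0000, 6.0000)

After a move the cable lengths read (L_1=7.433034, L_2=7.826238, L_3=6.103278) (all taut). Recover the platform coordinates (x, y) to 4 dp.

(5.0000, 2.5000)

expand ‖A_i−P‖²=L_i² and subtract eq 1 (q_i ≔ ‖A_i‖²−L_i²)
q_1 = 144.0000+0.0000−55.2500 = 88.7500
eq1−eq2 → [0.0000  -12.0000]·P = -30.0000
eq1−eq3 → [24.0000  -12.0000]·P = 90.0000
2×2 solve → P = (5.0000, 2.5000)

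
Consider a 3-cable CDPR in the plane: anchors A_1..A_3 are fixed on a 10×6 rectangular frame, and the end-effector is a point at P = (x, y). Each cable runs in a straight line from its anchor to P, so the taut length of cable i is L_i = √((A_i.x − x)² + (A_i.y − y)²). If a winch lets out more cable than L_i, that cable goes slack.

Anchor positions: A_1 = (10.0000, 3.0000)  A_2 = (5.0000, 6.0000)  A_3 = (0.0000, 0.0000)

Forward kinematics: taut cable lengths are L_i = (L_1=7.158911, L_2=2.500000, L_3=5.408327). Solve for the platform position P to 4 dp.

circle eqns → linear via eq_j − eq_1; set q_j = A_j·A_j − L_j²
q_1 = 100.0000+9.0000−51.2500 = 57.7500
10.0000·x − 6.0000·y = q_1−q_2 = 3.0000
20.0000·x + 6.0000·y = q_1−q_3 = 87.0000
solve first two rows → x=3.0000, y=4.5000

(3.0000, 4.5000)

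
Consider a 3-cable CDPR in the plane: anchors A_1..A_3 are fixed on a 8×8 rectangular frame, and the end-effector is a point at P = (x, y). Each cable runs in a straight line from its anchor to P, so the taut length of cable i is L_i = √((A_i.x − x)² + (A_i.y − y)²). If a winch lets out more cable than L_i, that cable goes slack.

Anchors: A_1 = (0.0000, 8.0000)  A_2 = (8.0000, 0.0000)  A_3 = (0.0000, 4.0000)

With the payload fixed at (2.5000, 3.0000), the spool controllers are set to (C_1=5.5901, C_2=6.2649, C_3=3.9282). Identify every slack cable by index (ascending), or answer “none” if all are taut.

cable 1: L_1 = ‖A_1−P‖ = 5.5902;  C_1 = 5.5901 → taut
cable 2: L_2 = ‖A_2−P‖ = 6.2650;  C_2 = 6.2649 → taut
cable 3: L_3 = ‖A_3−P‖ = 2.6926;  C_3 = 3.9282 → slack

3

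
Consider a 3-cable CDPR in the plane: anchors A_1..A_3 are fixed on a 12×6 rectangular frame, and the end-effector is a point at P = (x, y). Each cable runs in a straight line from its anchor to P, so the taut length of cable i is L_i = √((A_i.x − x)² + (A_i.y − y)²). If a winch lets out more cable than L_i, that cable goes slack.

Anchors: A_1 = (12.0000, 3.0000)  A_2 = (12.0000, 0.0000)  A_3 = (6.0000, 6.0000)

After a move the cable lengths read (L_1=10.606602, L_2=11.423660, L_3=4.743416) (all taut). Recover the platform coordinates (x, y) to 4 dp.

(1.5000, 4.5000)

expand ‖A_i−P‖²=L_i² and subtract eq 1 (k_i ≔ ‖A_i‖²−L_i²)
k_1 = 144.0000+9.0000−112.5000 = 40.5000
eq1−eq2 → [0.0000  6.0000]·P = 27.0000
eq1−eq3 → [12.0000  -6.0000]·P = -9.0000
2×2 solve → P = (1.5000, 4.5000)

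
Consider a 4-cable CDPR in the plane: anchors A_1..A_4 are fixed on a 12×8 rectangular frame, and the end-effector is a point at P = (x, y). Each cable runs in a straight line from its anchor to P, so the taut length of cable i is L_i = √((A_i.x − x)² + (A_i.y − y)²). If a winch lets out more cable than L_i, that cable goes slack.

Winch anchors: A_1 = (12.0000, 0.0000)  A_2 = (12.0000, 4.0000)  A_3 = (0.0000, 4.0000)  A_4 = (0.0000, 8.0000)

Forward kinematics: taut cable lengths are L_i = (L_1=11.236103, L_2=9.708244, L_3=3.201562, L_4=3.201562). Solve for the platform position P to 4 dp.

(2.5000, 6.0000)

each cable: (A_i−P)·(A_i−P) = L_i²; let q_i = ‖A_i‖²−L_i²
q_1 = 144.0000+0.0000−126.2500 = 17.7500
row 1: 0.0000x − 8.0000y = -48.0000  (q_2=65.7500)
row 2: 24.0000x − 8.0000y = 12.0000  (q_3=5.7500)
row 3: 24.0000x − 16.0000y = -36.0000  (q_4=53.7500)
Cramer on rows 1–2 → x = 2.5000, y = 6.0000
check cable 4: ‖A_4−P‖² = 10.2500 ≈ L_4² = 10.2500 ✓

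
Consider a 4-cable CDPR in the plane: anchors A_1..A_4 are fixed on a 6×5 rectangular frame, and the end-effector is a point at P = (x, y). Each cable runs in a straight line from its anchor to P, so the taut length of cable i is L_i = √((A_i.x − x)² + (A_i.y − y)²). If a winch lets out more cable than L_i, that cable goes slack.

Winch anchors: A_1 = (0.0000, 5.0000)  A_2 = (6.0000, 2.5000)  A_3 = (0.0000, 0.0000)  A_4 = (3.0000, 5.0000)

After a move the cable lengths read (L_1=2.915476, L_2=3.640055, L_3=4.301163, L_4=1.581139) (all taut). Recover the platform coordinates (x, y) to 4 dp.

(2.5000, 3.5000)

circle eqns → linear via eq_j − eq_1; set c_j = A_j·A_j − L_j²
c_1 = 0.0000+25.0000−8.5000 = 16.5000
-12.0000·x + 5.0000·y = c_1−c_2 = -12.5000
0.0000·x + 10.0000·y = c_1−c_3 = 35.0000
-6.0000·x + 0.0000·y = c_1−c_4 = -15.0000
solve first two rows → x=2.5000, y=3.5000
check cable 4: ‖A_4−P‖² = 2.5000 ≈ L_4² = 2.5000 ✓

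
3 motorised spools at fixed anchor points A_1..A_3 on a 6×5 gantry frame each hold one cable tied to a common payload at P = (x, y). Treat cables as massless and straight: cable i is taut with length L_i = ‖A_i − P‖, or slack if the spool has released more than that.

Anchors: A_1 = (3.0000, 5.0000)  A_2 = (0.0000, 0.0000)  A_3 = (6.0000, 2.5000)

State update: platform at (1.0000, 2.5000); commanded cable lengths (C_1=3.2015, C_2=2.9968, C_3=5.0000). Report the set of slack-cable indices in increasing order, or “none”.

i=1: geometric 3.2016 vs commanded 3.2015 ⇒ taut
i=2: geometric 2.6926 vs commanded 2.9968 ⇒ slack
i=3: geometric 5.0000 vs commanded 5.0000 ⇒ taut

2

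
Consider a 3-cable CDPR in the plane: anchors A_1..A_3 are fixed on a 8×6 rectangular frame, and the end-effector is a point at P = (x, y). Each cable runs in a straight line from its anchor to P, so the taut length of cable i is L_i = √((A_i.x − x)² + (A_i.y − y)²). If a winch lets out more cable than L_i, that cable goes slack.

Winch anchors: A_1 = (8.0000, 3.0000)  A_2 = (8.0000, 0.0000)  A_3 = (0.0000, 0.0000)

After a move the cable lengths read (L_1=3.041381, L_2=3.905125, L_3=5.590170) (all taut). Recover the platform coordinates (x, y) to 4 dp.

expand ‖A_i−P‖²=L_i² and subtract eq 1 (k_i ≔ ‖A_i‖²−L_i²)
k_1 = 64.0000+9.0000−9.2500 = 63.7500
eq1−eq2 → [0.0000  6.0000]·P = 15.0000
eq1−eq3 → [16.0000  6.0000]·P = 95.0000
2×2 solve → P = (5.0000, 2.5000)

(5.0000, 2.5000)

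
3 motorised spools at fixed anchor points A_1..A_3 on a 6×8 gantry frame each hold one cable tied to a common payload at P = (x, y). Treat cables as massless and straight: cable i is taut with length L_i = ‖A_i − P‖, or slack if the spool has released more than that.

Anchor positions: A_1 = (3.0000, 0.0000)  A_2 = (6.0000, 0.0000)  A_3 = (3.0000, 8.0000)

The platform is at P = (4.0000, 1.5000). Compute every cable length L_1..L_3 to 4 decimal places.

(1.8028, 2.5000, 6.5765)

cable 1: Δx=-1.0000, Δy=-1.5000; L_1 = √(Δx²+Δy²) = 1.8028
cable 2: Δx=2.0000, Δy=-1.5000; L_2 = √(Δx²+Δy²) = 2.5000
cable 3: Δx=-1.0000, Δy=6.5000; L_3 = √(Δx²+Δy²) = 6.5765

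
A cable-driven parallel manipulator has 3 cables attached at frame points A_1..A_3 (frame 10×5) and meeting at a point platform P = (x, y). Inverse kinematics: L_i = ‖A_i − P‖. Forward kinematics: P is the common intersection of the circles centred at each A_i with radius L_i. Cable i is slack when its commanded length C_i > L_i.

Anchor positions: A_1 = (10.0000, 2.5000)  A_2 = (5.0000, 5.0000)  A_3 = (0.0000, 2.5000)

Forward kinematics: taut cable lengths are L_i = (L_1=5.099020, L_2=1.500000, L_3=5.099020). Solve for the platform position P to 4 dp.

(5.0000, 3.5000)

each cable: (A_i−P)·(A_i−P) = L_i²; let k_i = ‖A_i‖²−L_i²
k_1 = 100.0000+6.2500−26.0000 = 80.2500
row 1: 10.0000x − 5.0000y = 32.5000  (k_2=47.7500)
row 2: 20.0000x + 0.0000y = 100.0000  (k_3=-19.7500)
Cramer on rows 1–2 → x = 5.0000, y = 3.5000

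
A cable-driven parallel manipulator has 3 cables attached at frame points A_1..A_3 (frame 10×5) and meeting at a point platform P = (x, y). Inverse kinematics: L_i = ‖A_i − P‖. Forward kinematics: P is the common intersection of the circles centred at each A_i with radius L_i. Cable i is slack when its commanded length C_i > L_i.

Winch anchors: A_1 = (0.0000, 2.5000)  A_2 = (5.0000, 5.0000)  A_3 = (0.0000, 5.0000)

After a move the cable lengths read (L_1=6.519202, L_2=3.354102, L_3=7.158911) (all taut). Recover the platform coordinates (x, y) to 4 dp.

(6.5000, 2.0000)

circle eqns → linear via eq_j − eq_1; set c_j = A_j·A_j − L_j²
c_1 = 0.0000+6.2500−42.5000 = -36.2500
-10.0000·x − 5.0000·y = c_1−c_2 = -75.0000
0.0000·x − 5.0000·y = c_1−c_3 = -10.0000
solve first two rows → x=6.5000, y=2.0000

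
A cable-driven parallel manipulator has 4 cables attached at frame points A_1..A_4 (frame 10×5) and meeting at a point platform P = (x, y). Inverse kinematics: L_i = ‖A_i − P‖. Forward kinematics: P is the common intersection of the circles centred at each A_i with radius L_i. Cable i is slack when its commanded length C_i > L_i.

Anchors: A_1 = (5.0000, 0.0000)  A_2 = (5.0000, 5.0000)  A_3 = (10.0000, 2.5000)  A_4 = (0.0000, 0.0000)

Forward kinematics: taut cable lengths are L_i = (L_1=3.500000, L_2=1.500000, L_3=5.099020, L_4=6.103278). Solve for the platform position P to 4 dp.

(5.0000, 3.5000)

expand ‖A_i−P‖²=L_i² and subtract eq 1 (q_i ≔ ‖A_i‖²−L_i²)
q_1 = 25.0000+0.0000−12.2500 = 12.7500
eq1−eq2 → [0.0000  -10.0000]·P = -35.0000
eq1−eq3 → [-10.0000  -5.0000]·P = -67.5000
eq1−eq4 → [10.0000  0.0000]·P = 50.0000
2×2 solve → P = (5.0000, 3.5000)
check cable 4: ‖A_4−P‖² = 37.2500 ≈ L_4² = 37.2500 ✓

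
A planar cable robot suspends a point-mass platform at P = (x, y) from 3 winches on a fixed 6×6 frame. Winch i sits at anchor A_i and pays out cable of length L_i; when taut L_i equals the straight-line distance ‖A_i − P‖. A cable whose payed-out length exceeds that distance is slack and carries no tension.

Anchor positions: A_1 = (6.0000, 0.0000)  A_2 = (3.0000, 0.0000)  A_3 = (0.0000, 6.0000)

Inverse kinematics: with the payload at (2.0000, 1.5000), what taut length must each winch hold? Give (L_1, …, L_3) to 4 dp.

cable 1: Δx=4.0000, Δy=-1.5000; L_1 = √(Δx²+Δy²) = 4.2720
cable 2: Δx=1.0000, Δy=-1.5000; L_2 = √(Δx²+Δy²) = 1.8028
cable 3: Δx=-2.0000, Δy=4.5000; L_3 = √(Δx²+Δy²) = 4.9244

(4.2720, 1.8028, 4.9244)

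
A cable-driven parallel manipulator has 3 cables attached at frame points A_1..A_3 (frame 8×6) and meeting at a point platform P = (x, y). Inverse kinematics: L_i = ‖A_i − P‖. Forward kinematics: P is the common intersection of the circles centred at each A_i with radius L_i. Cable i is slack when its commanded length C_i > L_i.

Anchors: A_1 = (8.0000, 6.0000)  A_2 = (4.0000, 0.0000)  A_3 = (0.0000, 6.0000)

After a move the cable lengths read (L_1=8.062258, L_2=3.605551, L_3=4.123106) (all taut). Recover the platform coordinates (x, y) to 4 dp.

(1.0000, 2.0000)

each cable: (A_i−P)·(A_i−P) = L_i²; let k_i = ‖A_i‖²−L_i²
k_1 = 64.0000+36.0000−65.0000 = 35.0000
row 1: 8.0000x + 12.0000y = 32.0000  (k_2=3.0000)
row 2: 16.0000x + 0.0000y = 16.0000  (k_3=19.0000)
Cramer on rows 1–2 → x = 1.0000, y = 2.0000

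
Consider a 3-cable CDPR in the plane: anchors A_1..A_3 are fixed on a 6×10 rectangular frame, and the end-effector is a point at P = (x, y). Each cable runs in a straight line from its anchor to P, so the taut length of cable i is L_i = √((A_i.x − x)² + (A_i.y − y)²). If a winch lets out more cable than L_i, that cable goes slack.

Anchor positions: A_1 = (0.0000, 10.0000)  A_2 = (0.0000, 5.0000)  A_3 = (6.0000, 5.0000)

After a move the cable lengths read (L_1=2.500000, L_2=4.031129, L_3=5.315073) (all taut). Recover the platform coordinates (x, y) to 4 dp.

each cable: (A_i−P)·(A_i−P) = L_i²; let c_i = ‖A_i‖²−L_i²
c_1 = 0.0000+100.0000−6.2500 = 93.7500
row 1: 0.0000x + 10.0000y = 85.0000  (c_2=8.7500)
row 2: -12.0000x + 10.0000y = 61.0000  (c_3=32.7500)
Cramer on rows 1–2 → x = 2.0000, y = 8.5000

(2.0000, 8.5000)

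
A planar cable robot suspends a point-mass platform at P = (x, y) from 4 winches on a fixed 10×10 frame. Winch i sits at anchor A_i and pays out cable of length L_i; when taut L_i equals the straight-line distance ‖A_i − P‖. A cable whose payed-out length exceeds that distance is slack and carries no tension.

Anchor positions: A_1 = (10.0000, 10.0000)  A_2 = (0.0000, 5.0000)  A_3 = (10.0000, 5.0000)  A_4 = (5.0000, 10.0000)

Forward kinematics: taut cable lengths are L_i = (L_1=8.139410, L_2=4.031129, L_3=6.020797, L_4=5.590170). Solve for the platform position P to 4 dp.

each cable: (A_i−P)·(A_i−P) = L_i²; let k_i = ‖A_i‖²−L_i²
k_1 = 100.0000+100.0000−66.2500 = 133.7500
row 1: 20.0000x + 10.0000y = 125.0000  (k_2=8.7500)
row 2: 0.0000x + 10.0000y = 45.0000  (k_3=88.7500)
row 3: 10.0000x + 0.0000y = 40.0000  (k_4=93.7500)
Cramer on rows 1–2 → x = 4.0000, y = 4.5000
check cable 4: ‖A_4−P‖² = 31.2500 ≈ L_4² = 31.2500 ✓

(4.0000, 4.5000)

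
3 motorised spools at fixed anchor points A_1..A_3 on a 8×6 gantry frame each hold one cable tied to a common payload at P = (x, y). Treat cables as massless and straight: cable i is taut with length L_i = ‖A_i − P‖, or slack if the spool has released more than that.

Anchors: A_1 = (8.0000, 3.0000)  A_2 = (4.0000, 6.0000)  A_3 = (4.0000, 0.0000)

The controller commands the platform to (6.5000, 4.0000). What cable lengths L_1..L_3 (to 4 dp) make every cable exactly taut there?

L_1 = √((8.0000−6.5000)² + (3.0000−4.0000)²) = 1.8028
L_2 = √((4.0000−6.5000)² + (6.0000−4.0000)²) = 3.2016
L_3 = √((4.0000−6.5000)² + (0.0000−4.0000)²) = 4.7170

(1.8028, 3.2016, 4.7170)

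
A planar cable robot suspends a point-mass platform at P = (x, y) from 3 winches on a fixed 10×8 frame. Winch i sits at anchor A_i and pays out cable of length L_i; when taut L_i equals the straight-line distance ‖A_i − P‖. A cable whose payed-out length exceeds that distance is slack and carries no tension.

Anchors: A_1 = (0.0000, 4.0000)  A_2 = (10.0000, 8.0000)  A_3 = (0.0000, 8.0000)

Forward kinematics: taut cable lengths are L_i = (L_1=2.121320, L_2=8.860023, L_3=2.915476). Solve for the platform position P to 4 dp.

(1.5000, 5.5000)

each cable: (A_i−P)·(A_i−P) = L_i²; let k_i = ‖A_i‖²−L_i²
k_1 = 0.0000+16.0000−4.5000 = 11.5000
row 1: -20.0000x − 8.0000y = -74.0000  (k_2=85.5000)
row 2: 0.0000x − 8.0000y = -44.0000  (k_3=55.5000)
Cramer on rows 1–2 → x = 1.5000, y = 5.5000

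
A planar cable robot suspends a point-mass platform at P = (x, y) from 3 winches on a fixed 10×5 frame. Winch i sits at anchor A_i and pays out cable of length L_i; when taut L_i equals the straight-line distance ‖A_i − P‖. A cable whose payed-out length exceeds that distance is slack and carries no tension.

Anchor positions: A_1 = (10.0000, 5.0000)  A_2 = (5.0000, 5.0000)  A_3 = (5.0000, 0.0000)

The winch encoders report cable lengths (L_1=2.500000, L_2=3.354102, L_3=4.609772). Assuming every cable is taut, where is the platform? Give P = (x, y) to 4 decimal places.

each cable: (A_i−P)·(A_i−P) = L_i²; let c_i = ‖A_i‖²−L_i²
c_1 = 100.0000+25.0000−6.2500 = 118.7500
row 1: 10.0000x + 0.0000y = 80.0000  (c_2=38.7500)
row 2: 10.0000x + 10.0000y = 115.0000  (c_3=3.7500)
Cramer on rows 1–2 → x = 8.0000, y = 3.5000

(8.0000, 3.5000)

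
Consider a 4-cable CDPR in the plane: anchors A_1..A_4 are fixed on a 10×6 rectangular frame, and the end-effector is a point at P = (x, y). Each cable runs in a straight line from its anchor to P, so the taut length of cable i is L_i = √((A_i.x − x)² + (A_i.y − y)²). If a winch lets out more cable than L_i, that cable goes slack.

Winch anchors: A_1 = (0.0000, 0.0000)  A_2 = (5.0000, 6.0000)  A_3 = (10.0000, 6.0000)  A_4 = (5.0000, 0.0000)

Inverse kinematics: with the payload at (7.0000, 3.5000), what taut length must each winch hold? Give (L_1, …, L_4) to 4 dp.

(7.8262, 3.2016, 3.9051, 4.0311)

L_1: Δ = A_1−P = (-7.0000, -3.5000) → ‖Δ‖ = √61.2500 = 7.8262
L_2: Δ = A_2−P = (-2.0000, 2.5000) → ‖Δ‖ = √10.2500 = 3.2016
L_3: Δ = A_3−P = (3.0000, 2.5000) → ‖Δ‖ = √15.2500 = 3.9051
L_4: Δ = A_4−P = (-2.0000, -3.5000) → ‖Δ‖ = √16.2500 = 4.0311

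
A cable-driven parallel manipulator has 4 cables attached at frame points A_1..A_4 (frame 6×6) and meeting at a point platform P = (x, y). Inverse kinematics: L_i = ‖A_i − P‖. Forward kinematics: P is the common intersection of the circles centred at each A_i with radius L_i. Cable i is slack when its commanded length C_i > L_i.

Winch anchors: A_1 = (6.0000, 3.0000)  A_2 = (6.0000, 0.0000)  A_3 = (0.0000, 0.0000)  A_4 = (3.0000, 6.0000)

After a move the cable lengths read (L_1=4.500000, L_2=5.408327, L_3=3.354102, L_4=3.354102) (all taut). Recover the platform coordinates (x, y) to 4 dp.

circle eqns → linear via eq_j − eq_1; set c_j = A_j·A_j − L_j²
c_1 = 36.0000+9.0000−20.2500 = 24.7500
0.0000·x + 6.0000·y = c_1−c_2 = 18.0000
12.0000·x + 6.0000·y = c_1−c_3 = 36.0000
6.0000·x − 6.0000·y = c_1−c_4 = -9.0000
solve first two rows → x=1.5000, y=3.0000
check cable 4: ‖A_4−P‖² = 11.2500 ≈ L_4² = 11.2500 ✓

(1.5000, 3.0000)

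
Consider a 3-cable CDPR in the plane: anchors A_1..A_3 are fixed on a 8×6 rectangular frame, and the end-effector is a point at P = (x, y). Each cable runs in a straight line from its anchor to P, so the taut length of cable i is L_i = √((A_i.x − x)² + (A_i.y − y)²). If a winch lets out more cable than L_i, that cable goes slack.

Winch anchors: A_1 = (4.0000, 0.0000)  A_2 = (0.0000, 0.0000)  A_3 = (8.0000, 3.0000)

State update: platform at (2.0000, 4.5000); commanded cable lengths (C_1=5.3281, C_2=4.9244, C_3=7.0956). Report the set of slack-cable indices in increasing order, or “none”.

1, 3

cable 1: L_1 = ‖A_1−P‖ = 4.9244;  C_1 = 5.3281 → slack
cable 2: L_2 = ‖A_2−P‖ = 4.9244;  C_2 = 4.9244 → taut
cable 3: L_3 = ‖A_3−P‖ = 6.1847;  C_3 = 7.0956 → slack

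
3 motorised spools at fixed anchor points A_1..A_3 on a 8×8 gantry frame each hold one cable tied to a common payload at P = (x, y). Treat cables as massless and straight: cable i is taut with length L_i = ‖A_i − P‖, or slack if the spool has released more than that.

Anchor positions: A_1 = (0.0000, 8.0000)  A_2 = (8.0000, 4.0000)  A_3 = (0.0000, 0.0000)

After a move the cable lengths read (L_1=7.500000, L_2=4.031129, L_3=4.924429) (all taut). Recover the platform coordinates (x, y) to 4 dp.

(4.5000, 2.0000)

each cable: (A_i−P)·(A_i−P) = L_i²; let q_i = ‖A_i‖²−L_i²
q_1 = 0.0000+64.0000−56.2500 = 7.7500
row 1: -16.0000x + 8.0000y = -56.0000  (q_2=63.7500)
row 2: 0.0000x + 16.0000y = 32.0000  (q_3=-24.2500)
Cramer on rows 1–2 → x = 4.5000, y = 2.0000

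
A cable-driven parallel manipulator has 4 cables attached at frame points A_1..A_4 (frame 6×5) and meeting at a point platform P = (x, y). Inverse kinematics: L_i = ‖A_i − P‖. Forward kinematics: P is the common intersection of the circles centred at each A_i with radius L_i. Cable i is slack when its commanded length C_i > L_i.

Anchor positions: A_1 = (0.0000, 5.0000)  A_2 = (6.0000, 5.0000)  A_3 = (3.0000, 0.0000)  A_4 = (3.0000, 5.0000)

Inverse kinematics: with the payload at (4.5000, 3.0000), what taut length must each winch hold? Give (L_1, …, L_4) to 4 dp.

L_1: Δ = A_1−P = (-4.5000, 2.0000) → ‖Δ‖ = √24.2500 = 4.9244
L_2: Δ = A_2−P = (1.5000, 2.0000) → ‖Δ‖ = √6.2500 = 2.5000
L_3: Δ = A_3−P = (-1.5000, -3.0000) → ‖Δ‖ = √11.2500 = 3.3541
L_4: Δ = A_4−P = (-1.5000, 2.0000) → ‖Δ‖ = √6.2500 = 2.5000

(4.9244, 2.5000, 3.3541, 2.5000)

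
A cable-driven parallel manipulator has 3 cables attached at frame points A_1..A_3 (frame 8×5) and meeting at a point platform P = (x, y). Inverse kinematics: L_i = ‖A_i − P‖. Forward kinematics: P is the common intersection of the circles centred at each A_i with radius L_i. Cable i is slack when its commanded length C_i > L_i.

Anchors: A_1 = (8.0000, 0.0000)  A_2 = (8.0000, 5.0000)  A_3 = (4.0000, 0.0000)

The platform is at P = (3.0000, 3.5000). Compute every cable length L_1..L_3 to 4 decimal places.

(6.1033, 5.2202, 3.6401)

L_1 = √((8.0000−3.0000)² + (0.0000−3.5000)²) = 6.1033
L_2 = √((8.0000−3.0000)² + (5.0000−3.5000)²) = 5.2202
L_3 = √((4.0000−3.0000)² + (0.0000−3.5000)²) = 3.6401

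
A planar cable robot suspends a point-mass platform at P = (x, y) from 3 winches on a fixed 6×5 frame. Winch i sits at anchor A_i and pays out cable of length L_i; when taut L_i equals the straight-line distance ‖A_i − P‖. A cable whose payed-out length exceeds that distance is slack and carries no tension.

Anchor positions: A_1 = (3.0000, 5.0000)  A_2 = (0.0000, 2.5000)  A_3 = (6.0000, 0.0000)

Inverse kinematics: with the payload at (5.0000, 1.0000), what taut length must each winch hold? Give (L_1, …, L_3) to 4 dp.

L_1 = √((3.0000−5.0000)² + (5.0000−1.0000)²) = 4.4721
L_2 = √((0.0000−5.0000)² + (2.5000−1.0000)²) = 5.2202
L_3 = √((6.0000−5.0000)² + (0.0000−1.0000)²) = 1.4142

(4.4721, 5.2202, 1.4142)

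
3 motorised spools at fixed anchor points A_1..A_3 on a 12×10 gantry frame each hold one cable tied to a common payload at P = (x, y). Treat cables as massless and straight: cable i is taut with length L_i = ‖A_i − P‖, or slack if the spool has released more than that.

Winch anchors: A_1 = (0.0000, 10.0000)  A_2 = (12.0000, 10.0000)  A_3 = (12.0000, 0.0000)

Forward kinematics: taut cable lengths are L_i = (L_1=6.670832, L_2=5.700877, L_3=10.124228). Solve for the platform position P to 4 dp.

expand ‖A_i−P‖²=L_i² and subtract eq 1 (q_i ≔ ‖A_i‖²−L_i²)
q_1 = 0.0000+100.0000−44.5000 = 55.5000
eq1−eq2 → [-24.0000  0.0000]·P = -156.0000
eq1−eq3 → [-24.0000  20.0000]·P = 14.0000
2×2 solve → P = (6.5000, 8.5000)

(6.5000, 8.5000)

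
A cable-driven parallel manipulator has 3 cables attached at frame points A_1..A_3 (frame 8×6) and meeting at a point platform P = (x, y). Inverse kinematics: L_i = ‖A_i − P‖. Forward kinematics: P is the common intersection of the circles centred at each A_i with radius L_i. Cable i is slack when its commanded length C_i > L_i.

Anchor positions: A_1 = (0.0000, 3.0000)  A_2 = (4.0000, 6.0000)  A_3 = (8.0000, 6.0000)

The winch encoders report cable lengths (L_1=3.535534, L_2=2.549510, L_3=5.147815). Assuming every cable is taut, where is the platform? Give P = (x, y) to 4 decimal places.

expand ‖A_i−P‖²=L_i² and subtract eq 1 (c_i ≔ ‖A_i‖²−L_i²)
c_1 = 0.0000+9.0000−12.5000 = -3.5000
eq1−eq2 → [-8.0000  -6.0000]·P = -49.0000
eq1−eq3 → [-16.0000  -6.0000]·P = -77.0000
2×2 solve → P = (3.5000, 3.5000)

(3.5000, 3.5000)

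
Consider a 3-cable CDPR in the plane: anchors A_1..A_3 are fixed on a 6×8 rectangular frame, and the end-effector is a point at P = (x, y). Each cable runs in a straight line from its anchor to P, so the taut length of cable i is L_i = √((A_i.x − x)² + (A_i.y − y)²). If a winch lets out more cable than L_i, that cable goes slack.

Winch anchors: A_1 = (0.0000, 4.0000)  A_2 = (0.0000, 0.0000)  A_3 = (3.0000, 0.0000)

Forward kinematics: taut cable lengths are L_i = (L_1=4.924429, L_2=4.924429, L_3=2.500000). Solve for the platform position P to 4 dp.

expand ‖A_i−P‖²=L_i² and subtract eq 1 (c_i ≔ ‖A_i‖²−L_i²)
c_1 = 0.0000+16.0000−24.2500 = -8.2500
eq1−eq2 → [0.0000  8.0000]·P = 16.0000
eq1−eq3 → [-6.0000  8.0000]·P = -11.0000
2×2 solve → P = (4.5000, 2.0000)

(4.5000, 2.0000)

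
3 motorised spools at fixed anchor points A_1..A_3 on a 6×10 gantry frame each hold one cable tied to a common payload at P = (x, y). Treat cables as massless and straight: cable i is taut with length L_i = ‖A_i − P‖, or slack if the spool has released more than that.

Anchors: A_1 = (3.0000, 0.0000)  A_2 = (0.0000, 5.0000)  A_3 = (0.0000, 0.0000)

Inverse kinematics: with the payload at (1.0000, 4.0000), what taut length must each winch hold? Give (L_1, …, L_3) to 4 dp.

cable 1: Δx=2.0000, Δy=-4.0000; L_1 = √(Δx²+Δy²) = 4.4721
cable 2: Δx=-1.0000, Δy=1.0000; L_2 = √(Δx²+Δy²) = 1.4142
cable 3: Δx=-1.0000, Δy=-4.0000; L_3 = √(Δx²+Δy²) = 4.1231

(4.4721, 1.4142, 4.1231)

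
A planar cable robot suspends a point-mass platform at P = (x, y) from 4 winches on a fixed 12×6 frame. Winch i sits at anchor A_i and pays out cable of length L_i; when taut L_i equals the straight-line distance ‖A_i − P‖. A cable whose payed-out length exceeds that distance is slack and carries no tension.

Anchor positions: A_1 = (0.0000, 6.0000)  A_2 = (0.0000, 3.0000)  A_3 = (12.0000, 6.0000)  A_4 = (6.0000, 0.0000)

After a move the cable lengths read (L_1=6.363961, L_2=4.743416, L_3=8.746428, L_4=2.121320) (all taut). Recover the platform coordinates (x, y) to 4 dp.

(4.5000, 1.5000)

circle eqns → linear via eq_j − eq_1; set c_j = A_j·A_j − L_j²
c_1 = 0.0000+36.0000−40.5000 = -4.5000
0.0000·x + 6.0000·y = c_1−c_2 = 9.0000
-24.0000·x + 0.0000·y = c_1−c_3 = -108.0000
-12.0000·x + 12.0000·y = c_1−c_4 = -36.0000
solve first two rows → x=4.5000, y=1.5000
check cable 4: ‖A_4−P‖² = 4.5000 ≈ L_4² = 4.5000 ✓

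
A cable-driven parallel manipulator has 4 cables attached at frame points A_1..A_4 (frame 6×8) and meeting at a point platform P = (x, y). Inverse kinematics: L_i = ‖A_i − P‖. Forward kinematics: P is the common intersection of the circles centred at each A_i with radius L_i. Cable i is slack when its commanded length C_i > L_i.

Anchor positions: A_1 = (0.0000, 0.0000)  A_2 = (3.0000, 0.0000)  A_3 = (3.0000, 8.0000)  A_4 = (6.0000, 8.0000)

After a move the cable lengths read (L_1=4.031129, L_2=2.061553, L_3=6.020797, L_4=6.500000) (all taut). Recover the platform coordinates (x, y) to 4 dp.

(3.5000, 2.0000)

expand ‖A_i−P‖²=L_i² and subtract eq 1 (c_i ≔ ‖A_i‖²−L_i²)
c_1 = 0.0000+0.0000−16.2500 = -16.2500
eq1−eq2 → [-6.0000  0.0000]·P = -21.0000
eq1−eq3 → [-6.0000  -16.0000]·P = -53.0000
eq1−eq4 → [-12.0000  -16.0000]·P = -74.0000
2×2 solve → P = (3.5000, 2.0000)
check cable 4: ‖A_4−P‖² = 42.2500 ≈ L_4² = 42.2500 ✓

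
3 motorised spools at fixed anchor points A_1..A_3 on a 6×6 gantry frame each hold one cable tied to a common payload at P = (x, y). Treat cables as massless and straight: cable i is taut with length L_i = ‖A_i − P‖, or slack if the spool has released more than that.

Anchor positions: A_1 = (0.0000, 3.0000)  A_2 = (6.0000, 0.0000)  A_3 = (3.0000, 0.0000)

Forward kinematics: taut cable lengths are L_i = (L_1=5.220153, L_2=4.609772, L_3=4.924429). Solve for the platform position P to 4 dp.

circle eqns → linear via eq_j − eq_1; set k_j = A_j·A_j − L_j²
k_1 = 0.0000+9.0000−27.2500 = -18.2500
-12.0000·x + 6.0000·y = k_1−k_2 = -33.0000
-6.0000·x + 6.0000·y = k_1−k_3 = -3.0000
solve first two rows → x=5.0000, y=4.5000

(5.0000, 4.5000)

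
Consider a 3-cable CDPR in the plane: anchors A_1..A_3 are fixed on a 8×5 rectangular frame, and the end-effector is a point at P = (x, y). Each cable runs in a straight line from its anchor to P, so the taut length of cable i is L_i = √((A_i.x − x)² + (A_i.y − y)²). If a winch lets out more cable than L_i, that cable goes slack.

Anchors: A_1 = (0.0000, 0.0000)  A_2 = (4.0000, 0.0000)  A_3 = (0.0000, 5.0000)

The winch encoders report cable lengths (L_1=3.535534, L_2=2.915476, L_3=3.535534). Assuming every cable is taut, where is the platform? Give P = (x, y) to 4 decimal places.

(2.5000, 2.5000)

expand ‖A_i−P‖²=L_i² and subtract eq 1 (k_i ≔ ‖A_i‖²−L_i²)
k_1 = 0.0000+0.0000−12.5000 = -12.5000
eq1−eq2 → [-8.0000  0.0000]·P = -20.0000
eq1−eq3 → [0.0000  -10.0000]·P = -25.0000
2×2 solve → P = (2.5000, 2.5000)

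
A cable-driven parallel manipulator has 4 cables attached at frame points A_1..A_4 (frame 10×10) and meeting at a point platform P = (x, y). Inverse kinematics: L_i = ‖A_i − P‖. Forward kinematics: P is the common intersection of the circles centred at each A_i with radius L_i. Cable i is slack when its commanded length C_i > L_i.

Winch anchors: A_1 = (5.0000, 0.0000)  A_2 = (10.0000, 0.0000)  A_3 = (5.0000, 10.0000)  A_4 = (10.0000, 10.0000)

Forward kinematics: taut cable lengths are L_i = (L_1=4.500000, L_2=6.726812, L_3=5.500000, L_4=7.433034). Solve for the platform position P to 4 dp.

(5.0000, 4.5000)

expand ‖A_i−P‖²=L_i² and subtract eq 1 (k_i ≔ ‖A_i‖²−L_i²)
k_1 = 25.0000+0.0000−20.2500 = 4.7500
eq1−eq2 → [-10.0000  0.0000]·P = -50.0000
eq1−eq3 → [0.0000  -20.0000]·P = -90.0000
eq1−eq4 → [-10.0000  -20.0000]·P = -140.0000
2×2 solve → P = (5.0000, 4.5000)
check cable 4: ‖A_4−P‖² = 55.2500 ≈ L_4² = 55.2500 ✓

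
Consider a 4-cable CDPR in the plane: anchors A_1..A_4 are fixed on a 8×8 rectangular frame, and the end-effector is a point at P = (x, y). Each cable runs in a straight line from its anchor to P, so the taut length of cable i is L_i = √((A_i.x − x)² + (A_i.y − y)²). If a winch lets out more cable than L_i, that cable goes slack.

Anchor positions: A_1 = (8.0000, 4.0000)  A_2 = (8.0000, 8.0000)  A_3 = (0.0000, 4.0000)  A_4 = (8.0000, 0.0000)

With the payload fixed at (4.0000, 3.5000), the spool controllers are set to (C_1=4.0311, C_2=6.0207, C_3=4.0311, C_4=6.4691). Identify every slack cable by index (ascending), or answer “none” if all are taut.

4

i=1: geometric 4.0311 vs commanded 4.0311 ⇒ taut
i=2: geometric 6.0208 vs commanded 6.0207 ⇒ taut
i=3: geometric 4.0311 vs commanded 4.0311 ⇒ taut
i=4: geometric 5.3151 vs commanded 6.4691 ⇒ slack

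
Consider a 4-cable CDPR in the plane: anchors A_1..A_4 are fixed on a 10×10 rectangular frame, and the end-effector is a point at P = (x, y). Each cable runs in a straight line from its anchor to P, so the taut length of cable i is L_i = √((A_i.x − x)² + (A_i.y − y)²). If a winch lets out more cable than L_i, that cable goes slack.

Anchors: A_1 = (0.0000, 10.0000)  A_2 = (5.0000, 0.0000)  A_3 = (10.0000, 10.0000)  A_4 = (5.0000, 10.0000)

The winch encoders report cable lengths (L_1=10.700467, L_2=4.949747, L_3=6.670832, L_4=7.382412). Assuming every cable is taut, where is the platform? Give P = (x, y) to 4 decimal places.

(8.5000, 3.5000)

each cable: (A_i−P)·(A_i−P) = L_i²; let k_i = ‖A_i‖²−L_i²
k_1 = 0.0000+100.0000−114.5000 = -14.5000
row 1: -10.0000x + 20.0000y = -15.0000  (k_2=0.5000)
row 2: -20.0000x + 0.0000y = -170.0000  (k_3=155.5000)
row 3: -10.0000x + 0.0000y = -85.0000  (k_4=70.5000)
Cramer on rows 1–2 → x = 8.5000, y = 3.5000
check cable 4: ‖A_4−P‖² = 54.5000 ≈ L_4² = 54.5000 ✓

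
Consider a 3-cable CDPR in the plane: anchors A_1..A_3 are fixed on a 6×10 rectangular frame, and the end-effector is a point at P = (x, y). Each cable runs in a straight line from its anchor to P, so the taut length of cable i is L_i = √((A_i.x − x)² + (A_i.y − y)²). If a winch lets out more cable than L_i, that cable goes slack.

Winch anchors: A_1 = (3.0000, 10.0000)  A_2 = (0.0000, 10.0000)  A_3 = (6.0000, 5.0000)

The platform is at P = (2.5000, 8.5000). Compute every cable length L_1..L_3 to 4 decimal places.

L_1: Δ = A_1−P = (0.5000, 1.5000) → ‖Δ‖ = √2.5000 = 1.5811
L_2: Δ = A_2−P = (-2.5000, 1.5000) → ‖Δ‖ = √8.5000 = 2.9155
L_3: Δ = A_3−P = (3.5000, -3.5000) → ‖Δ‖ = √24.5000 = 4.9497

(1.5811, 2.9155, 4.9497)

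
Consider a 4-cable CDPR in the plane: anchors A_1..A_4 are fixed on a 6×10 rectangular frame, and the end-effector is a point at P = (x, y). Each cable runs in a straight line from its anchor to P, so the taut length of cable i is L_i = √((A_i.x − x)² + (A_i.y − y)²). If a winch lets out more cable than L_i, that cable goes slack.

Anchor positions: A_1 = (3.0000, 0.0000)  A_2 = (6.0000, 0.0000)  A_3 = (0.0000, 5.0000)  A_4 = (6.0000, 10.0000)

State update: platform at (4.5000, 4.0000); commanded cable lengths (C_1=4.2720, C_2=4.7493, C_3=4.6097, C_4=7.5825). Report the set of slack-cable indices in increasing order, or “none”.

2, 4

i=1: geometric 4.2720 vs commanded 4.2720 ⇒ taut
i=2: geometric 4.2720 vs commanded 4.7493 ⇒ slack
i=3: geometric 4.6098 vs commanded 4.6097 ⇒ taut
i=4: geometric 6.1847 vs commanded 7.5825 ⇒ slack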